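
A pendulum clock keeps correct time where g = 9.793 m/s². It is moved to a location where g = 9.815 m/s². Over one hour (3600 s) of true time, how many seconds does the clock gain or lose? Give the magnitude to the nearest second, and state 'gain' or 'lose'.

The clock's period scales as T ∝ 1/√g, so T'/T = √(9.793/9.815) = 0.998879.
In 3600 s of true time the clock registers 3600/0.998879 = 3604.0 s, so it gains 4 s.

gain 4 s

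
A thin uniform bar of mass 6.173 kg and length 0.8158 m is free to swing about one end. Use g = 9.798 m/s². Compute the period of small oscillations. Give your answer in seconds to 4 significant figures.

1.480 s

For a physical pendulum T = 2π√(I/(mgd)), with d = 0.40790 m from pivot to centre of mass.
I_cm = mL²/12 = 6.173 × 0.8158²/12 = 0.34236 kg·m²; I = I_cm + md² = 0.34236 + 6.173 × 0.40790² = 1.3694 kg·m².
T = 2π√(1.3694/(6.173 × 9.798 × 0.40790)) = 1.480 s.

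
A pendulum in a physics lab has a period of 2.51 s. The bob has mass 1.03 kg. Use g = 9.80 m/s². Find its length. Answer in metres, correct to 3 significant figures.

From T = 2π√(L/g), L = gT²/(4π²) = 9.80 × 2.510²/(4π²) = 1.56 m.

1.56 m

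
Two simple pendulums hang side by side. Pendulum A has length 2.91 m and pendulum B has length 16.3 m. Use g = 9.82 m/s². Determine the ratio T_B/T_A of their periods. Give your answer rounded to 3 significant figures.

T ∝ √L, so T_B/T_A = √(L_B/L_A) = √(16.3/2.91) = 2.37.

2.37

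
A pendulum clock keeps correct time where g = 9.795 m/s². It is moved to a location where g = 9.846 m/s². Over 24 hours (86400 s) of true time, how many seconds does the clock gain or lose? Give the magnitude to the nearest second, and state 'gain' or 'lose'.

The clock's period scales as T ∝ 1/√g, so T'/T = √(9.795/9.846) = 0.997407.
In 86400 s of true time the clock registers 86400/0.997407 = 86624.6 s, so it gains 225 s.

gain 225 s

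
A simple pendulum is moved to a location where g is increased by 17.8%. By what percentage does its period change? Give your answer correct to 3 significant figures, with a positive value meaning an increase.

-7.86%

T ∝ 1/√g, so T'/T = 1/√(1.178) = 0.9214.
Percentage change in T = (0.9214 − 1) × 100% = -7.86%.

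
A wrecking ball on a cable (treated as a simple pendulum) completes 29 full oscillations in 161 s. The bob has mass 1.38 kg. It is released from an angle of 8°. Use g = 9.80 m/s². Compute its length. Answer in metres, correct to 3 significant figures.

7.65 m

T = 161/29 = 5.552 s.
From T = 2π√(L/g), L = gT²/(4π²) = 9.80 × 5.552²/(4π²) = 7.65 m.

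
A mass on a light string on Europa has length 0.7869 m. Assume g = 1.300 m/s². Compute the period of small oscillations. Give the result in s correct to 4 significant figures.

T = 2π√(L/g) = 2π√(0.7869/1.300) = 2π × 0.77802 = 4.888 s.

4.888 s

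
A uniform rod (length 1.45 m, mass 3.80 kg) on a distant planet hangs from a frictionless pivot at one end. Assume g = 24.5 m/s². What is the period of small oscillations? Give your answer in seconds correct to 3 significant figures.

1.25 s

For a physical pendulum T = 2π√(I/(mgd)), with d = 0.7250 m from pivot to centre of mass.
I_cm = mL²/12 = 3.80 × 1.45²/12 = 0.6658 kg·m²; I = I_cm + md² = 0.6658 + 3.80 × 0.7250² = 2.663 kg·m².
T = 2π√(2.663/(3.80 × 24.5 × 0.7250)) = 1.25 s.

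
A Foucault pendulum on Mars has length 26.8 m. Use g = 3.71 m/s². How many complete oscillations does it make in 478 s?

T = 2π√(L/g) = 2π√(26.8/3.71) = 16.89 s.
Number of complete oscillations = ⌊478/16.89⌋ = ⌊28.31⌋ = 28.

28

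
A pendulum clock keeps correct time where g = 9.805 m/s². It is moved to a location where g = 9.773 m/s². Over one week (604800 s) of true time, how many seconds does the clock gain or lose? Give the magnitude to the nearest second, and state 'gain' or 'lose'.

lose 988 s

The clock's period scales as T ∝ 1/√g, so T'/T = √(9.805/9.773) = 1.00164.
In 604800 s of true time the clock registers 604800/1.00164 = 603812.3 s, so it loses 988 s.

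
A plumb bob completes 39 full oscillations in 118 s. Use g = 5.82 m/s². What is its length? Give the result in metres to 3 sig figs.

1.35 m

T = 118/39 = 3.026 s.
From T = 2π√(L/g), L = gT²/(4π²) = 5.82 × 3.026²/(4π²) = 1.35 m.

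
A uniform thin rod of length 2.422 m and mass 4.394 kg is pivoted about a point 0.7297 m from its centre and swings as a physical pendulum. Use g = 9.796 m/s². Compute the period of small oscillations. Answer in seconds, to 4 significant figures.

2.375 s

For a physical pendulum T = 2π√(I/(mgd)), with d = 0.72970 m from pivot to centre of mass.
I_cm = mL²/12 = 4.394 × 2.422²/12 = 2.1480 kg·m²; I = I_cm + md² = 2.1480 + 4.394 × 0.72970² = 4.4876 kg·m².
T = 2π√(4.4876/(4.394 × 9.796 × 0.72970)) = 2.375 s.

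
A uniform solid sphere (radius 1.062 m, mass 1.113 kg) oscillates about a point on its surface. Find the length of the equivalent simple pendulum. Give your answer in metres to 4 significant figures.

The equivalent simple-pendulum length is L_eq = I/(md), where I is about the pivot and d = 1.0620 m.
I_cm = (2/5)mR² = 0.50212 kg·m², so I = I_cm + md² = 0.50212 + 1.2553 = 1.7574 kg·m².
L_eq = 1.7574/(1.113 × 1.0620) = 1.487 m.

1.487 m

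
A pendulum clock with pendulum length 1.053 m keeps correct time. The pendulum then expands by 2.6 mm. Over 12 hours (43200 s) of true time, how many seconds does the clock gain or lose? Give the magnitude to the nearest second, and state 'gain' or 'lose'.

lose 53 s

T ∝ √L, so T'/T = √(1.05560/1.053) = 1.00123.
In 43200 s of true time the clock registers 43200/1.00123 = 43146.8 s, so it loses 53 s.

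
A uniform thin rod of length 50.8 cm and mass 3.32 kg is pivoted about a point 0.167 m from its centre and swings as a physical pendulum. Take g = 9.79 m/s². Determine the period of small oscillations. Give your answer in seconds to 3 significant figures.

1.09 s

For a physical pendulum T = 2π√(I/(mgd)), with d = 0.1670 m from pivot to centre of mass.
I_cm = mL²/12 = 3.32 × 0.508²/12 = 0.07140 kg·m²; I = I_cm + md² = 0.07140 + 3.32 × 0.1670² = 0.1640 kg·m².
T = 2π√(0.1640/(3.32 × 9.79 × 0.1670)) = 1.09 s.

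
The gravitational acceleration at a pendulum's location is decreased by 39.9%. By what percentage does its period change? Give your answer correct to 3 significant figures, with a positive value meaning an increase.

T ∝ 1/√g, so T'/T = 1/√(0.6010) = 1.290.
Percentage change in T = (1.290 − 1) × 100% = 29.0%.

29.0%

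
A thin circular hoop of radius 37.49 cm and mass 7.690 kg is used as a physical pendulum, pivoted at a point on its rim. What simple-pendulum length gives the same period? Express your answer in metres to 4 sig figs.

The equivalent simple-pendulum length is L_eq = I/(md), where I is about the pivot and d = 0.37490 m.
I_cm = mR² = 1.0808 kg·m², so I = I_cm + md² = 1.0808 + 1.0808 = 2.1617 kg·m².
L_eq = 2.1617/(7.690 × 0.37490) = 0.7498 m.

0.7498 m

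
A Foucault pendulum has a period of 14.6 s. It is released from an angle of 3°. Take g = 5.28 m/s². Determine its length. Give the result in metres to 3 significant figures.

28.5 m

From T = 2π√(L/g), L = gT²/(4π²) = 5.28 × 14.60²/(4π²) = 28.5 m.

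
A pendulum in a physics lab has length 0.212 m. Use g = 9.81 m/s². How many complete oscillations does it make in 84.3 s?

T = 2π√(L/g) = 2π√(0.212/9.81) = 0.9237 s.
Number of complete oscillations = ⌊84.3/0.9237⌋ = ⌊91.27⌋ = 91.

91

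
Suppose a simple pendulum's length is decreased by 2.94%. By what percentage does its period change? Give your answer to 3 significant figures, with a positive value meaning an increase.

T ∝ √L, so T'/T = √(0.9706) = 0.9852.
Percentage change in T = (0.9852 − 1) × 100% = -1.48%.

-1.48%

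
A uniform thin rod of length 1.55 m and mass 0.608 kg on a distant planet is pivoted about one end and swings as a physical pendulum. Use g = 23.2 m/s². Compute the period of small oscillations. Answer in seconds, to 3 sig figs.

For a physical pendulum T = 2π√(I/(mgd)), with d = 0.7750 m from pivot to centre of mass.
I_cm = mL²/12 = 0.608 × 1.55²/12 = 0.1217 kg·m²; I = I_cm + md² = 0.1217 + 0.608 × 0.7750² = 0.4869 kg·m².
T = 2π√(0.4869/(0.608 × 23.2 × 0.7750)) = 1.33 s.

1.33 s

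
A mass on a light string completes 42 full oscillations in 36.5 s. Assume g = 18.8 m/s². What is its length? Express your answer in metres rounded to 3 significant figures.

0.360 m

T = 36.5/42 = 0.8690 s.
From T = 2π√(L/g), L = gT²/(4π²) = 18.8 × 0.8690²/(4π²) = 0.360 m.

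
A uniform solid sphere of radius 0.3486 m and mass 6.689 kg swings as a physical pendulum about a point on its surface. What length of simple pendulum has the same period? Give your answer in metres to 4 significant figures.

0.4880 m

The equivalent simple-pendulum length is L_eq = I/(md), where I is about the pivot and d = 0.34860 m.
I_cm = (2/5)mR² = 0.32514 kg·m², so I = I_cm + md² = 0.32514 + 0.81286 = 1.1380 kg·m².
L_eq = 1.1380/(6.689 × 0.34860) = 0.4880 m.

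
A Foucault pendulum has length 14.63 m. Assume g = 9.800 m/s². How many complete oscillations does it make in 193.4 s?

T = 2π√(L/g) = 2π√(14.63/9.800) = 7.6770 s.
Number of complete oscillations = ⌊193.4/7.6770⌋ = ⌊25.192⌋ = 25.

25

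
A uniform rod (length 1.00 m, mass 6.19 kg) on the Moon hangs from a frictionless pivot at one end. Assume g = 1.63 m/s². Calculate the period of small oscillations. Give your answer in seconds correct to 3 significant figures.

4.02 s

For a physical pendulum T = 2π√(I/(mgd)), with d = 0.5000 m from pivot to centre of mass.
I_cm = mL²/12 = 6.19 × 1.00²/12 = 0.5158 kg·m²; I = I_cm + md² = 0.5158 + 6.19 × 0.5000² = 2.063 kg·m².
T = 2π√(2.063/(6.19 × 1.63 × 0.5000)) = 4.02 s.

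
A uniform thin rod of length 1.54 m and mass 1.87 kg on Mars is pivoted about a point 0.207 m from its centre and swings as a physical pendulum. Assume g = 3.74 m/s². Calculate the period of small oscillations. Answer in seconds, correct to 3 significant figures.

For a physical pendulum T = 2π√(I/(mgd)), with d = 0.2070 m from pivot to centre of mass.
I_cm = mL²/12 = 1.87 × 1.54²/12 = 0.3696 kg·m²; I = I_cm + md² = 0.3696 + 1.87 × 0.2070² = 0.4497 kg·m².
T = 2π√(0.4497/(1.87 × 3.74 × 0.2070)) = 3.50 s.

3.50 s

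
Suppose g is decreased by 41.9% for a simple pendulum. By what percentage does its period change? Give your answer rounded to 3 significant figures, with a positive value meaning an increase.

T ∝ 1/√g, so T'/T = 1/√(0.5810) = 1.312.
Percentage change in T = (1.312 − 1) × 100% = 31.2%.

31.2%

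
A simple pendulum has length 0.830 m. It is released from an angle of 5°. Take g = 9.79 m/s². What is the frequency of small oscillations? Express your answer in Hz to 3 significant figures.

T = 2π√(L/g) = 2π√(0.830/9.79) = 1.829 s, so f = 1/T = 0.547 Hz.

0.547 Hz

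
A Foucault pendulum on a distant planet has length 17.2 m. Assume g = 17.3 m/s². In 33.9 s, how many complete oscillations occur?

T = 2π√(L/g) = 2π√(17.2/17.3) = 6.265 s.
Number of complete oscillations = ⌊33.9/6.265⌋ = ⌊5.411⌋ = 5.

5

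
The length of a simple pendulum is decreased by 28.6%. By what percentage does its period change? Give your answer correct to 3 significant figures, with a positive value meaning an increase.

T ∝ √L, so T'/T = √(0.7140) = 0.8450.
Percentage change in T = (0.8450 − 1) × 100% = -15.5%.

-15.5%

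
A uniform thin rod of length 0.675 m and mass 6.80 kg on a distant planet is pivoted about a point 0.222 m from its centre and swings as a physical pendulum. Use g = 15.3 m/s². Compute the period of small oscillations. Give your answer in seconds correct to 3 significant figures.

For a physical pendulum T = 2π√(I/(mgd)), with d = 0.2220 m from pivot to centre of mass.
I_cm = mL²/12 = 6.80 × 0.675²/12 = 0.2582 kg·m²; I = I_cm + md² = 0.2582 + 6.80 × 0.2220² = 0.5933 kg·m².
T = 2π√(0.5933/(6.80 × 15.3 × 0.2220)) = 1.01 s.

1.01 s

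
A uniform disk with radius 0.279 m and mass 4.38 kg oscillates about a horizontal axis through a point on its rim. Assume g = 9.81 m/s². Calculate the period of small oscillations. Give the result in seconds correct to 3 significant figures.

I_cm = ½mr² = 0.1705 kg·m². The pivot is at distance d = 0.279 m from the centre of mass.
By the parallel-axis theorem, I = I_cm + md² = 0.1705 + 0.3409 = 0.5114 kg·m².
T = 2π√(I/(mgd)) = 2π√(0.5114/(4.38 × 9.81 × 0.279)) = 1.30 s.

1.30 s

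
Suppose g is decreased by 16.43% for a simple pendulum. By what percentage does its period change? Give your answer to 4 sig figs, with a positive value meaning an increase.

T ∝ 1/√g, so T'/T = 1/√(0.83570) = 1.0939.
Percentage change in T = (1.0939 − 1) × 100% = 9.389%.

9.389%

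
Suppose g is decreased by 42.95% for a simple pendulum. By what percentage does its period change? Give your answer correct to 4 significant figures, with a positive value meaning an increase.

32.40%

T ∝ 1/√g, so T'/T = 1/√(0.57050) = 1.3240.
Percentage change in T = (1.3240 − 1) × 100% = 32.40%.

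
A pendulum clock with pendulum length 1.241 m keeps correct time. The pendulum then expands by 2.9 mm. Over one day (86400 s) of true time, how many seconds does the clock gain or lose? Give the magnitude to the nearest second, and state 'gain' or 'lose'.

lose 101 s

T ∝ √L, so T'/T = √(1.24390/1.241) = 1.00117.
In 86400 s of true time the clock registers 86400/1.00117 = 86299.2 s, so it loses 101 s.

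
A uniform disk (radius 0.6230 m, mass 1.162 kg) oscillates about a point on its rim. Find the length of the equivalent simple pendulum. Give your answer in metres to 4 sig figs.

The equivalent simple-pendulum length is L_eq = I/(md), where I is about the pivot and d = 0.62300 m.
I_cm = ½mR² = 0.22550 kg·m², so I = I_cm + md² = 0.22550 + 0.45101 = 0.67651 kg·m².
L_eq = 0.67651/(1.162 × 0.62300) = 0.9345 m.

0.9345 m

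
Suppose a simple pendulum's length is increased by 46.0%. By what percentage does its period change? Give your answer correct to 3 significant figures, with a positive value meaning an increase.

T ∝ √L, so T'/T = √(1.460) = 1.208.
Percentage change in T = (1.208 − 1) × 100% = 20.8%.

20.8%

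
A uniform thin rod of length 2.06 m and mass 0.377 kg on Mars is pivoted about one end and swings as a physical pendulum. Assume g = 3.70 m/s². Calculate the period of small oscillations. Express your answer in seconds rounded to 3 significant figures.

For a physical pendulum T = 2π√(I/(mgd)), with d = 1.030 m from pivot to centre of mass.
I_cm = mL²/12 = 0.377 × 2.06²/12 = 0.1333 kg·m²; I = I_cm + md² = 0.1333 + 0.377 × 1.030² = 0.5333 kg·m².
T = 2π√(0.5333/(0.377 × 3.70 × 1.030)) = 3.83 s.

3.83 s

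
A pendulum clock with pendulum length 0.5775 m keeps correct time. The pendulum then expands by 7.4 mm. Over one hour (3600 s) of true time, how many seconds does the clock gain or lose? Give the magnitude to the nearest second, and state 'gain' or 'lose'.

lose 23 s

T ∝ √L, so T'/T = √(0.58490/0.5775) = 1.00639.
In 3600 s of true time the clock registers 3600/1.00639 = 3577.2 s, so it loses 23 s.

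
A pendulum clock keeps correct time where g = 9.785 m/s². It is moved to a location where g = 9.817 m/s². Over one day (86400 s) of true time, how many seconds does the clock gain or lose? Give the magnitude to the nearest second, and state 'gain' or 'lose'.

gain 141 s

The clock's period scales as T ∝ 1/√g, so T'/T = √(9.785/9.817) = 0.998369.
In 86400 s of true time the clock registers 86400/0.998369 = 86541.2 s, so it gains 141 s.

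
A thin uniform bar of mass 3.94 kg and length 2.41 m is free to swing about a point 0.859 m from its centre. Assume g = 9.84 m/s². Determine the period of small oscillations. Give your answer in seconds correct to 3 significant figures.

For a physical pendulum T = 2π√(I/(mgd)), with d = 0.8590 m from pivot to centre of mass.
I_cm = mL²/12 = 3.94 × 2.41²/12 = 1.907 kg·m²; I = I_cm + md² = 1.907 + 3.94 × 0.8590² = 4.814 kg·m².
T = 2π√(4.814/(3.94 × 9.84 × 0.8590)) = 2.39 s.

2.39 s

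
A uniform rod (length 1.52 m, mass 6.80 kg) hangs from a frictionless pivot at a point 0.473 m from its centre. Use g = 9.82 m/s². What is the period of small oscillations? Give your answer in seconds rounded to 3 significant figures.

1.88 s

For a physical pendulum T = 2π√(I/(mgd)), with d = 0.4730 m from pivot to centre of mass.
I_cm = mL²/12 = 6.80 × 1.52²/12 = 1.309 kg·m²; I = I_cm + md² = 1.309 + 6.80 × 0.4730² = 2.831 kg·m².
T = 2π√(2.831/(6.80 × 9.82 × 0.4730)) = 1.88 s.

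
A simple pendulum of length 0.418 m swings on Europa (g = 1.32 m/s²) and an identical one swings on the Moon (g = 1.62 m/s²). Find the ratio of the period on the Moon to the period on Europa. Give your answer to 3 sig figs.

T ∝ 1/√g, so T₂/T₁ = √(g₁/g₂) = √(1.32/1.62) = 0.903.

0.903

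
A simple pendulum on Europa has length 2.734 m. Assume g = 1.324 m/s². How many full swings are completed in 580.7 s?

64

T = 2π√(L/g) = 2π√(2.734/1.324) = 9.0289 s.
Number of complete oscillations = ⌊580.7/9.0289⌋ = ⌊64.316⌋ = 64.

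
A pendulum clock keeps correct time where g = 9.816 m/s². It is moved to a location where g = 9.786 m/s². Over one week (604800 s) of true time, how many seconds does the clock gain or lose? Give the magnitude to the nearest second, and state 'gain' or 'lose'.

lose 925 s

The clock's period scales as T ∝ 1/√g, so T'/T = √(9.816/9.786) = 1.00153.
In 604800 s of true time the clock registers 604800/1.00153 = 603875.1 s, so it loses 925 s.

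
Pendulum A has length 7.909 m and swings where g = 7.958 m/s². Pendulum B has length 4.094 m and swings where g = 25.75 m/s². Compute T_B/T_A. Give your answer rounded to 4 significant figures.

T = 2π√(L/g), so T_B/T_A = √((L_B/g_B)/(L_A/g_A)) = √((4.094/25.75)/(7.909/7.958)) = 0.4000.

0.4000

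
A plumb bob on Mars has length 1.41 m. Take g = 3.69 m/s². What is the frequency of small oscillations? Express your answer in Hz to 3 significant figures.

T = 2π√(L/g) = 2π√(1.41/3.69) = 3.884 s, so f = 1/T = 0.257 Hz.

0.257 Hz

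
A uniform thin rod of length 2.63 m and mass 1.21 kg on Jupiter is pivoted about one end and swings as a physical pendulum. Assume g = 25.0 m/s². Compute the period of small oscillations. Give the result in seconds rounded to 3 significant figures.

1.66 s

For a physical pendulum T = 2π√(I/(mgd)), with d = 1.315 m from pivot to centre of mass.
I_cm = mL²/12 = 1.21 × 2.63²/12 = 0.6975 kg·m²; I = I_cm + md² = 0.6975 + 1.21 × 1.315² = 2.790 kg·m².
T = 2π√(2.790/(1.21 × 25.0 × 1.315)) = 1.66 s.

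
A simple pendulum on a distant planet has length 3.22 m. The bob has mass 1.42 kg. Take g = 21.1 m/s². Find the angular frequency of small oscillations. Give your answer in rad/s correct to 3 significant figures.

ω = √(g/L) = √(21.1/3.22) = 2.56 rad/s.

2.56 rad/s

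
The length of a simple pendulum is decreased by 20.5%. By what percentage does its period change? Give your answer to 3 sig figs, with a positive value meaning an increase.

-10.8%

T ∝ √L, so T'/T = √(0.7950) = 0.8916.
Percentage change in T = (0.8916 − 1) × 100% = -10.8%.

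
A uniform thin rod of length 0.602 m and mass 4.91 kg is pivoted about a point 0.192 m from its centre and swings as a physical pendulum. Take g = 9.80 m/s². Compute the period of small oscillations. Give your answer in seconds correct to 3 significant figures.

For a physical pendulum T = 2π√(I/(mgd)), with d = 0.1920 m from pivot to centre of mass.
I_cm = mL²/12 = 4.91 × 0.602²/12 = 0.1483 kg·m²; I = I_cm + md² = 0.1483 + 4.91 × 0.1920² = 0.3293 kg·m².
T = 2π√(0.3293/(4.91 × 9.80 × 0.1920)) = 1.19 s.

1.19 s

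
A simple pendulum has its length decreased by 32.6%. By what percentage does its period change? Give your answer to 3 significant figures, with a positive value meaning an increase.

-17.9%

T ∝ √L, so T'/T = √(0.6740) = 0.8210.
Percentage change in T = (0.8210 − 1) × 100% = -17.9%.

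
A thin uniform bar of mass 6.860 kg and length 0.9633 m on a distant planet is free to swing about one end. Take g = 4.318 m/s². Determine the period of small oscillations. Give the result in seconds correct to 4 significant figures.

2.423 s

For a physical pendulum T = 2π√(I/(mgd)), with d = 0.48165 m from pivot to centre of mass.
I_cm = mL²/12 = 6.860 × 0.9633²/12 = 0.53048 kg·m²; I = I_cm + md² = 0.53048 + 6.860 × 0.48165² = 2.1219 kg·m².
T = 2π√(2.1219/(6.860 × 4.318 × 0.48165)) = 2.423 s.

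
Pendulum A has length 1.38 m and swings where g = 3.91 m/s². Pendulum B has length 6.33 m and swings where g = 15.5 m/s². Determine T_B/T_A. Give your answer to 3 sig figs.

T = 2π√(L/g), so T_B/T_A = √((L_B/g_B)/(L_A/g_A)) = √((6.33/15.5)/(1.38/3.91)) = 1.08.

1.08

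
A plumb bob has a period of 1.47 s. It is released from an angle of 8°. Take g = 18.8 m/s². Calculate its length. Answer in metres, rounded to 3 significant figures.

From T = 2π√(L/g), L = gT²/(4π²) = 18.8 × 1.470²/(4π²) = 1.03 m.

1.03 m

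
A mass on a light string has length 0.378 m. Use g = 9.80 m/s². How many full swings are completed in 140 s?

T = 2π√(L/g) = 2π√(0.378/9.80) = 1.234 s.
Number of complete oscillations = ⌊140/1.234⌋ = ⌊113.5⌋ = 113.

113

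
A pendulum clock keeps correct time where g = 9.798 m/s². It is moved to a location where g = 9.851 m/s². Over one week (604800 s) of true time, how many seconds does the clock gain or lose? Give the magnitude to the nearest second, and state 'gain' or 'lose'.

gain 1634 s

The clock's period scales as T ∝ 1/√g, so T'/T = √(9.798/9.851) = 0.997306.
In 604800 s of true time the clock registers 604800/0.997306 = 606433.6 s, so it gains 1634 s.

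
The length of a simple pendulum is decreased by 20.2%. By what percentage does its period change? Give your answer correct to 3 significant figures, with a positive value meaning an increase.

T ∝ √L, so T'/T = √(0.7980) = 0.8933.
Percentage change in T = (0.8933 − 1) × 100% = -10.7%.

-10.7%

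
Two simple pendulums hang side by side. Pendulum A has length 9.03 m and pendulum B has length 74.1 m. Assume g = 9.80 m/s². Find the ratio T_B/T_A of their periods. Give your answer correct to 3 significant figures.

2.86

T ∝ √L, so T_B/T_A = √(L_B/L_A) = √(74.1/9.03) = 2.86.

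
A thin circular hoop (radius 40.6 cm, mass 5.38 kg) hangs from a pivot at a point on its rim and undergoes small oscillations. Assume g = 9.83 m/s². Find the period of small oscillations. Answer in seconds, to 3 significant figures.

I_cm = mr² = 0.8868 kg·m². The pivot is at distance d = 0.406 m from the centre of mass.
By the parallel-axis theorem, I = I_cm + md² = 0.8868 + 0.8868 = 1.774 kg·m².
T = 2π√(I/(mgd)) = 2π√(1.774/(5.38 × 9.83 × 0.406)) = 1.81 s.

1.81 s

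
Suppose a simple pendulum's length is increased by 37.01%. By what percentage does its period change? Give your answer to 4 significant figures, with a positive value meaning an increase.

T ∝ √L, so T'/T = √(1.3701) = 1.1705.
Percentage change in T = (1.1705 − 1) × 100% = 17.05%.

17.05%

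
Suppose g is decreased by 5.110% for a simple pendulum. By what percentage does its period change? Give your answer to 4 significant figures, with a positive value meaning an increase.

2.657%

T ∝ 1/√g, so T'/T = 1/√(0.94890) = 1.0266.
Percentage change in T = (1.0266 − 1) × 100% = 2.657%.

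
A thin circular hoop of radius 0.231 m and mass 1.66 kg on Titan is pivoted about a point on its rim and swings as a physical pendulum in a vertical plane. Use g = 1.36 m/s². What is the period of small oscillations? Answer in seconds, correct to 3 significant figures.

I_cm = mr² = 0.08858 kg·m². The pivot is at distance d = 0.231 m from the centre of mass.
By the parallel-axis theorem, I = I_cm + md² = 0.08858 + 0.08858 = 0.1772 kg·m².
T = 2π√(I/(mgd)) = 2π√(0.1772/(1.66 × 1.36 × 0.231)) = 3.66 s.

3.66 s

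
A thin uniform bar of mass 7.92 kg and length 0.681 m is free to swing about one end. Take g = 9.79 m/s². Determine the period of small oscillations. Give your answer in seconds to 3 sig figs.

For a physical pendulum T = 2π√(I/(mgd)), with d = 0.3405 m from pivot to centre of mass.
I_cm = mL²/12 = 7.92 × 0.681²/12 = 0.3061 kg·m²; I = I_cm + md² = 0.3061 + 7.92 × 0.3405² = 1.224 kg·m².
T = 2π√(1.224/(7.92 × 9.79 × 0.3405)) = 1.35 s.

1.35 s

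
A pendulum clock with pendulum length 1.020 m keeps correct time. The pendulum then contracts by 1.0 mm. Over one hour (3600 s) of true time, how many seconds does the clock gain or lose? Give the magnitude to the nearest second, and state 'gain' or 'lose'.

gain 2 s

T ∝ √L, so T'/T = √(1.01900/1.020) = 0.999510.
In 3600 s of true time the clock registers 3600/0.999510 = 3601.8 s, so it gains 2 s.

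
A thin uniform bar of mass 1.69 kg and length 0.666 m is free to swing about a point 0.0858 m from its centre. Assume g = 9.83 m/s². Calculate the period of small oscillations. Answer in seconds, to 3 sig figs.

1.44 s

For a physical pendulum T = 2π√(I/(mgd)), with d = 0.08580 m from pivot to centre of mass.
I_cm = mL²/12 = 1.69 × 0.666²/12 = 0.06247 kg·m²; I = I_cm + md² = 0.06247 + 1.69 × 0.08580² = 0.07491 kg·m².
T = 2π√(0.07491/(1.69 × 9.83 × 0.08580)) = 1.44 s.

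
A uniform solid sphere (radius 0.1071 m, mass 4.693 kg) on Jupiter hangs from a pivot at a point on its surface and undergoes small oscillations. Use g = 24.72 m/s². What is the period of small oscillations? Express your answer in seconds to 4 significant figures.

I_cm = (2/5)mr² = 0.021532 kg·m². The pivot is at distance d = 0.1071 m from the centre of mass.
By the parallel-axis theorem, I = I_cm + md² = 0.021532 + 0.053831 = 0.075363 kg·m².
T = 2π√(I/(mgd)) = 2π√(0.075363/(4.693 × 24.72 × 0.1071)) = 0.4893 s.

0.4893 s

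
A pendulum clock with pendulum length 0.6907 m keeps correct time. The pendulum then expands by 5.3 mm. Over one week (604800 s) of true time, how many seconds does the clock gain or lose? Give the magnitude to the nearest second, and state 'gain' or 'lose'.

T ∝ √L, so T'/T = √(0.69600/0.6907) = 1.00383.
In 604800 s of true time the clock registers 604800/1.00383 = 602492.8 s, so it loses 2307 s.

lose 2307 s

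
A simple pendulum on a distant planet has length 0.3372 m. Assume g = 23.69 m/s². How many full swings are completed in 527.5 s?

703

T = 2π√(L/g) = 2π√(0.3372/23.69) = 0.74962 s.
Number of complete oscillations = ⌊527.5/0.74962⌋ = ⌊703.69⌋ = 703.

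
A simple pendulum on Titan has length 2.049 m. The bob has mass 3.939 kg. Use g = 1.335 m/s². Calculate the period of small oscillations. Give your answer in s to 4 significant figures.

7.784 s

T = 2π√(L/g) = 2π√(2.049/1.335) = 2π × 1.2389 = 7.784 s.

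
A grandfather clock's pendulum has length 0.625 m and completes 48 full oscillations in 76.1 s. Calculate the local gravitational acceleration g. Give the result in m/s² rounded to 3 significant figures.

T = 76.1/48 = 1.585 s.
From T = 2π√(L/g), g = 4π²L/T² = 4π² × 0.625/1.585² = 9.82 m/s².

9.82 m/s²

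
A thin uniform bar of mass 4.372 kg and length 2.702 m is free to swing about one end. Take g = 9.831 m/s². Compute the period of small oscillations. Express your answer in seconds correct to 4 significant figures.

For a physical pendulum T = 2π√(I/(mgd)), with d = 1.3510 m from pivot to centre of mass.
I_cm = mL²/12 = 4.372 × 2.702²/12 = 2.6599 kg·m²; I = I_cm + md² = 2.6599 + 4.372 × 1.3510² = 10.640 kg·m².
T = 2π√(10.640/(4.372 × 9.831 × 1.3510)) = 2.690 s.

2.690 s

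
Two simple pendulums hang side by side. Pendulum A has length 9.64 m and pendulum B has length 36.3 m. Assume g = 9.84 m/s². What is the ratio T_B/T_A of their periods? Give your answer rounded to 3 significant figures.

1.94

T ∝ √L, so T_B/T_A = √(L_B/L_A) = √(36.3/9.64) = 1.94.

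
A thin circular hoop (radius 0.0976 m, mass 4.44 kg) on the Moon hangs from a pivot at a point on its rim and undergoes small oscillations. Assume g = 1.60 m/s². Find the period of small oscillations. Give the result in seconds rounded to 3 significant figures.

I_cm = mr² = 0.04229 kg·m². The pivot is at distance d = 0.0976 m from the centre of mass.
By the parallel-axis theorem, I = I_cm + md² = 0.04229 + 0.04229 = 0.08459 kg·m².
T = 2π√(I/(mgd)) = 2π√(0.08459/(4.44 × 1.60 × 0.0976)) = 2.19 s.

2.19 s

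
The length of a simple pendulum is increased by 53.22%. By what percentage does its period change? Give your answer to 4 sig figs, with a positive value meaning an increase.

T ∝ √L, so T'/T = √(1.5322) = 1.2378.
Percentage change in T = (1.2378 − 1) × 100% = 23.78%.

23.78%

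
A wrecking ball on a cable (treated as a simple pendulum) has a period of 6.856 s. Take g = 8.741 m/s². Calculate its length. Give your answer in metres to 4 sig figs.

From T = 2π√(L/g), L = gT²/(4π²) = 8.741 × 6.8560²/(4π²) = 10.41 m.

10.41 m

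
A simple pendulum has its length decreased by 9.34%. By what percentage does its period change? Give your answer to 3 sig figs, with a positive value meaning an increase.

T ∝ √L, so T'/T = √(0.9066) = 0.9522.
Percentage change in T = (0.9522 − 1) × 100% = -4.78%.

-4.78%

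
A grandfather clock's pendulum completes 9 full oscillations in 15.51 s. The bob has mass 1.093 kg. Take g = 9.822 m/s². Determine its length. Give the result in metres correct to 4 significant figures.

0.7389 m

T = 15.51/9 = 1.7233 s.
From T = 2π√(L/g), L = gT²/(4π²) = 9.822 × 1.7233²/(4π²) = 0.7389 m.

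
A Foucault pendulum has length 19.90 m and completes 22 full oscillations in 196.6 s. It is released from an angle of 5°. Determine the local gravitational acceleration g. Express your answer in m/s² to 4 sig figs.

9.838 m/s²

T = 196.6/22 = 8.9364 s.
From T = 2π√(L/g), g = 4π²L/T² = 4π² × 19.90/8.9364² = 9.838 m/s².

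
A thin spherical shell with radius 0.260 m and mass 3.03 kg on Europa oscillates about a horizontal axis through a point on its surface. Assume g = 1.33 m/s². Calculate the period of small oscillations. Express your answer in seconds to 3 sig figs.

I_cm = (2/3)mr² = 0.1366 kg·m². The pivot is at distance d = 0.260 m from the centre of mass.
By the parallel-axis theorem, I = I_cm + md² = 0.1366 + 0.2048 = 0.3414 kg·m².
T = 2π√(I/(mgd)) = 2π√(0.3414/(3.03 × 1.33 × 0.260)) = 3.59 s.

3.59 s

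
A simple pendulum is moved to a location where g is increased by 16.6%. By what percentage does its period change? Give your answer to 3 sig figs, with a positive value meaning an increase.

T ∝ 1/√g, so T'/T = 1/√(1.166) = 0.9261.
Percentage change in T = (0.9261 − 1) × 100% = -7.39%.

-7.39%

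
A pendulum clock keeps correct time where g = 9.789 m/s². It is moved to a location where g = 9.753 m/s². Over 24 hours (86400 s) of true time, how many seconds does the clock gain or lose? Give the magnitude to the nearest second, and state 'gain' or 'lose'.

The clock's period scales as T ∝ 1/√g, so T'/T = √(9.789/9.753) = 1.00184.
In 86400 s of true time the clock registers 86400/1.00184 = 86241.0 s, so it loses 159 s.

lose 159 s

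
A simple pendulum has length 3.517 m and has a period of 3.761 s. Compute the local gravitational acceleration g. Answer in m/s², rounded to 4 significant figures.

From T = 2π√(L/g), g = 4π²L/T² = 4π² × 3.517/3.7610² = 9.816 m/s².

9.816 m/s²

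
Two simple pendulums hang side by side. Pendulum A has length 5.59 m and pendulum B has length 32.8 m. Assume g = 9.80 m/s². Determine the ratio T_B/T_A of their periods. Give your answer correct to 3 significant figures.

T ∝ √L, so T_B/T_A = √(L_B/L_A) = √(32.8/5.59) = 2.42.

2.42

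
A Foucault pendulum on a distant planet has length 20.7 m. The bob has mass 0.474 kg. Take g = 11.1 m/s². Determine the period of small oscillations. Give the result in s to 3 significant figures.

T = 2π√(L/g) = 2π√(20.7/11.1) = 2π × 1.366 = 8.58 s.

8.58 s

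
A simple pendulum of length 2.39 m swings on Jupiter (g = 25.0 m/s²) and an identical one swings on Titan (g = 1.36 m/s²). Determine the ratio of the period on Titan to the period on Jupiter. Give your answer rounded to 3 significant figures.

T ∝ 1/√g, so T₂/T₁ = √(g₁/g₂) = √(25.0/1.36) = 4.29.

4.29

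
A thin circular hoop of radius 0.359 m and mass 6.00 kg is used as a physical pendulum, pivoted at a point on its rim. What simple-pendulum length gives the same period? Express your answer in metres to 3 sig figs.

The equivalent simple-pendulum length is L_eq = I/(md), where I is about the pivot and d = 0.3590 m.
I_cm = mR² = 0.7733 kg·m², so I = I_cm + md² = 0.7733 + 0.7733 = 1.547 kg·m².
L_eq = 1.547/(6.00 × 0.3590) = 0.718 m.

0.718 m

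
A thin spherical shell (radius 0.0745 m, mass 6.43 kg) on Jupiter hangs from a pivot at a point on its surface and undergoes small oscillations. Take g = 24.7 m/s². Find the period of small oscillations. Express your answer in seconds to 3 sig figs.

0.445 s

I_cm = (2/3)mr² = 0.02379 kg·m². The pivot is at distance d = 0.0745 m from the centre of mass.
By the parallel-axis theorem, I = I_cm + md² = 0.02379 + 0.03569 = 0.05948 kg·m².
T = 2π√(I/(mgd)) = 2π√(0.05948/(6.43 × 24.7 × 0.0745)) = 0.445 s.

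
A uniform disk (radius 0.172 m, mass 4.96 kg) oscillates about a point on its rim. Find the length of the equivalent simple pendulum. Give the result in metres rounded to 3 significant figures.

0.258 m

The equivalent simple-pendulum length is L_eq = I/(md), where I is about the pivot and d = 0.1720 m.
I_cm = ½mR² = 0.07337 kg·m², so I = I_cm + md² = 0.07337 + 0.1467 = 0.2201 kg·m².
L_eq = 0.2201/(4.96 × 0.1720) = 0.258 m.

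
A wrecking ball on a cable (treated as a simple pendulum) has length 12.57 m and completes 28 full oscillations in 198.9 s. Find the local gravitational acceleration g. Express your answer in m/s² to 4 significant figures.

T = 198.9/28 = 7.1036 s.
From T = 2π√(L/g), g = 4π²L/T² = 4π² × 12.57/7.1036² = 9.834 m/s².

9.834 m/s²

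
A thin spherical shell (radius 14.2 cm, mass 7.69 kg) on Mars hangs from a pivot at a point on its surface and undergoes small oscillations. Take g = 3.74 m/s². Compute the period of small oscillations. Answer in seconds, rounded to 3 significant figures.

1.58 s

I_cm = (2/3)mr² = 0.1034 kg·m². The pivot is at distance d = 0.142 m from the centre of mass.
By the parallel-axis theorem, I = I_cm + md² = 0.1034 + 0.1551 = 0.2584 kg·m².
T = 2π√(I/(mgd)) = 2π√(0.2584/(7.69 × 3.74 × 0.142)) = 1.58 s.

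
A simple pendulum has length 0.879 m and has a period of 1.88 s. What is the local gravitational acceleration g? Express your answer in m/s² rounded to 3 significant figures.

9.82 m/s²

From T = 2π√(L/g), g = 4π²L/T² = 4π² × 0.879/1.880² = 9.82 m/s².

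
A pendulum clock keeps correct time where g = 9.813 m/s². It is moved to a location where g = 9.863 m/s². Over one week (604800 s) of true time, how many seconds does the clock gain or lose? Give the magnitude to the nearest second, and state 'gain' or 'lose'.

gain 1539 s

The clock's period scales as T ∝ 1/√g, so T'/T = √(9.813/9.863) = 0.997462.
In 604800 s of true time the clock registers 604800/0.997462 = 606338.9 s, so it gains 1539 s.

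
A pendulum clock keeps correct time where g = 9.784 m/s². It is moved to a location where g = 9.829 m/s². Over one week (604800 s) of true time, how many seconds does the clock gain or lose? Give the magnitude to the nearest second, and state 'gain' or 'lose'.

The clock's period scales as T ∝ 1/√g, so T'/T = √(9.784/9.829) = 0.997708.
In 604800 s of true time the clock registers 604800/0.997708 = 606189.2 s, so it gains 1389 s.

gain 1389 s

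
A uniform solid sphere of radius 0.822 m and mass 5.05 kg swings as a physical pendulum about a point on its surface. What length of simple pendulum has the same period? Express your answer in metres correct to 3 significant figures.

The equivalent simple-pendulum length is L_eq = I/(md), where I is about the pivot and d = 0.8220 m.
I_cm = (2/5)mR² = 1.365 kg·m², so I = I_cm + md² = 1.365 + 3.412 = 4.777 kg·m².
L_eq = 4.777/(5.05 × 0.8220) = 1.15 m.

1.15 m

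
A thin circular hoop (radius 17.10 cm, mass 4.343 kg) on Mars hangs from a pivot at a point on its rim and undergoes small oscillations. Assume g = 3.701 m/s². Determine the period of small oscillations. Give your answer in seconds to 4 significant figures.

I_cm = mr² = 0.12699 kg·m². The pivot is at distance d = 0.1710 m from the centre of mass.
By the parallel-axis theorem, I = I_cm + md² = 0.12699 + 0.12699 = 0.25399 kg·m².
T = 2π√(I/(mgd)) = 2π√(0.25399/(4.343 × 3.701 × 0.1710)) = 1.910 s.

1.910 s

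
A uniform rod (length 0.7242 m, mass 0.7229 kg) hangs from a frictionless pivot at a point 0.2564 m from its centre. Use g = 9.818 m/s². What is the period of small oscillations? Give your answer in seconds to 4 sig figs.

For a physical pendulum T = 2π√(I/(mgd)), with d = 0.25640 m from pivot to centre of mass.
I_cm = mL²/12 = 0.7229 × 0.7242²/12 = 0.031595 kg·m²; I = I_cm + md² = 0.031595 + 0.7229 × 0.25640² = 0.079119 kg·m².
T = 2π√(0.079119/(0.7229 × 9.818 × 0.25640)) = 1.310 s.

1.310 s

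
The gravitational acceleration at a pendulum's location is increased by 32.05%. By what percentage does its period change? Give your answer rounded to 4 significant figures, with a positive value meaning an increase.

T ∝ 1/√g, so T'/T = 1/√(1.3205) = 0.87022.
Percentage change in T = (0.87022 − 1) × 100% = -12.98%.

-12.98%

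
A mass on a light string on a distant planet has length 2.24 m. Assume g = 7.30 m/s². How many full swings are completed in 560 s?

T = 2π√(L/g) = 2π√(2.24/7.30) = 3.481 s.
Number of complete oscillations = ⌊560/3.481⌋ = ⌊160.9⌋ = 160.

160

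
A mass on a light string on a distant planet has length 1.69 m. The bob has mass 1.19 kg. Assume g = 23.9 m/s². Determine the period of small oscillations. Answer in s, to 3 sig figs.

1.67 s

T = 2π√(L/g) = 2π√(1.69/23.9) = 2π × 0.2659 = 1.67 s.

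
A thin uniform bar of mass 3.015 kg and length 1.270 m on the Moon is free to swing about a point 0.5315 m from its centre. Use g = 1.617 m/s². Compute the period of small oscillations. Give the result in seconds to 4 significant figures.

For a physical pendulum T = 2π√(I/(mgd)), with d = 0.53150 m from pivot to centre of mass.
I_cm = mL²/12 = 3.015 × 1.270²/12 = 0.40524 kg·m²; I = I_cm + md² = 0.40524 + 3.015 × 0.53150² = 1.2570 kg·m².
T = 2π√(1.2570/(3.015 × 1.617 × 0.53150)) = 4.376 s.

4.376 s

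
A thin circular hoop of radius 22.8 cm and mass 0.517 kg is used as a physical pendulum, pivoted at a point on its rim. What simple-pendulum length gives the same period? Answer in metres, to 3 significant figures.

0.456 m

The equivalent simple-pendulum length is L_eq = I/(md), where I is about the pivot and d = 0.2280 m.
I_cm = mR² = 0.02688 kg·m², so I = I_cm + md² = 0.02688 + 0.02688 = 0.05375 kg·m².
L_eq = 0.05375/(0.517 × 0.2280) = 0.456 m.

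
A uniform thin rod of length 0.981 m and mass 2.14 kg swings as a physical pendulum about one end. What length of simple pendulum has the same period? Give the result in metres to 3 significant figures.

0.654 m

The equivalent simple-pendulum length is L_eq = I/(md), where I is about the pivot and d = 0.4905 m.
I_cm = (1/12)mL² = 0.1716 kg·m², so I = I_cm + md² = 0.1716 + 0.5149 = 0.6865 kg·m².
L_eq = 0.6865/(2.14 × 0.4905) = 0.654 m.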